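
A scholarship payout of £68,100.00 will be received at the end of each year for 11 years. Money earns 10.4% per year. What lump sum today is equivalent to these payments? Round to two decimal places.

This is an ordinary annuity: 11 payments of £68,100.00 at the end of each year.
Periodic rate r = 0.104 per year.
PV = PMT × [(1 − (1+r)^−n)/r] = 68,100 × [1 − (1+r)^−11] / r = £434,284.66

£434,284.66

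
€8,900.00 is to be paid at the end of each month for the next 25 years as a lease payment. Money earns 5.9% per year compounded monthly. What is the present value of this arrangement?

This is an ordinary annuity: 300 payments of €8,900.00 at the end of each month.
Periodic rate r = 0.059/12 per month; n is counted in months.
PV = PMT × [(1 − (1+r)^−n)/r] = 8,900 × [1 − (1+r)^−300] / r = €1,394,541.77

€1,394,541.77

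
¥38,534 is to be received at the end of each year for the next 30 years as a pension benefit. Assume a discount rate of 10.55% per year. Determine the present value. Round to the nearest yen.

This is an ordinary annuity: 30 payments of ¥38,534 at the end of each year.
Periodic rate r = 0.1055 per year.
PV = PMT × [(1 − (1+r)^−n)/r] = 38,534 × [1 − (1+r)^−30] / r = ¥347,228

¥347,228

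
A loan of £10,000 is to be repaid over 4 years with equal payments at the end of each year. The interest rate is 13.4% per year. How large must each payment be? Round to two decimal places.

Level ordinary annuity; solve PV = PMT × [(1 − (1+r)^−n)/r] for PMT.
Periodic rate r = 0.134 per year.
With n = 4: PMT = 10,000 / ([(1 − (1+r)^−n)/r]) = £3,389.92

£3,389.92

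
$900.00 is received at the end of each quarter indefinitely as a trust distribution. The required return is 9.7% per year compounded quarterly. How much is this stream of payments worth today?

Periodic rate r = 0.097/4 per quarter.
Level perpetuity: PV = PMT / r = 900 / (0.097/4) = $37,113.40.

$37,113.40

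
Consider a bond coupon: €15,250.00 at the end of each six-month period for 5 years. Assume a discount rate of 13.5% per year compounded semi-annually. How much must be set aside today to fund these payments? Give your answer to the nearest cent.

This is an ordinary annuity: 10 payments of €15,250.00 at the end of each six-month period.
Periodic rate r = 0.135/2 per half-year; n is counted in half-years.
PV = PMT × [(1 − (1+r)^−n)/r] = 15,250 × [1 − (1+r)^−10] / r = €108,358.44

€108,358.44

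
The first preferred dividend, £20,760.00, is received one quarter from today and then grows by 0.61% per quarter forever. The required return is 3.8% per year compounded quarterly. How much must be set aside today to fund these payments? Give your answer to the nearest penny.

Periodic rate r = 0.038/4 per quarter.
Growing perpetuity (Gordon): PV = PMT₁ / (r − g) = 20,760 / (r − 0.0061) = £6,105,882.35.

£6,105,882.35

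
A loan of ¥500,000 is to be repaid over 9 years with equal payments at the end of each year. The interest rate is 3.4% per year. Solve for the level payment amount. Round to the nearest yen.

¥65,420

Level ordinary annuity; solve PV = PMT × [(1 − (1+r)^−n)/r] for PMT.
Periodic rate r = 0.034 per year.
With n = 9: PMT = 500,000 / ([(1 − (1+r)^−n)/r]) = ¥65,420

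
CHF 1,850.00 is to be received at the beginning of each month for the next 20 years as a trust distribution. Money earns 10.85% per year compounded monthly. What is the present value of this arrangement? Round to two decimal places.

This is an annuity due: 240 payments of CHF 1,850.00 at the beginning of each month.
Periodic rate r = 0.1085/12 per month; n is counted in months.
PV = PMT × [(1 − (1+r)^−n)/r] × (1+r) = 1,850 × [1 − (1+r)^−240] / r × (1+r) = CHF 182,654.38

CHF 182,654.38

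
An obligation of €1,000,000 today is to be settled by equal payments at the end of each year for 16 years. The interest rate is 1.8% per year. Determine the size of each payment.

Level ordinary annuity; solve PV = PMT × [(1 − (1+r)^−n)/r] for PMT.
Periodic rate r = 0.018 per year.
With n = 16: PMT = 1,000,000 / ([(1 − (1+r)^−n)/r]) = €72,488.41

€72,488.41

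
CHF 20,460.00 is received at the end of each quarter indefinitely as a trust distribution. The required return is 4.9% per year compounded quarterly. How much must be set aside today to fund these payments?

Periodic rate r = 0.049/4 per quarter.
Level perpetuity: PV = PMT / r = 20,460 / (0.049/4) = CHF 1,670,204.08.

CHF 1,670,204.08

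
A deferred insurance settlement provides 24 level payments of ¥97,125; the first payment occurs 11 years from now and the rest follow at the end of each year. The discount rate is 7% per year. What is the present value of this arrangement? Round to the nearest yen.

¥566,280

Ordinary annuity of 24 payments, first payment at period 11.
Periodic rate r = 0.07 per year.
The ordinary-annuity PV formula values the stream one period before the first payment (period 10); discount that back 10 periods:
PV₀ = 97,125 × [1 − (1+r)^−24] / r × (1+r)^−10 = ¥566,280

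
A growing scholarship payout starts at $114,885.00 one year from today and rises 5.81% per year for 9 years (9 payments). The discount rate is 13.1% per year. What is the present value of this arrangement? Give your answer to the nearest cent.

Periodic rate r = 0.131 per year.
Growing ordinary annuity: PV = PMT₁ × [1 − ((1+g)/(1+r))^n] / (r − g) = 114,885 × [1 − ((1+0.0581)/(1+r))^9] / (r − 0.0581) = $710,733.35.

$710,733.35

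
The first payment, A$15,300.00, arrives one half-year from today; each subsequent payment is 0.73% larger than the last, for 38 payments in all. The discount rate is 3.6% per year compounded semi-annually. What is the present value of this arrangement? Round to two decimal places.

A$472,871.63

Periodic rate r = 0.036/2 per half-year; n is counted in half-years.
Growing ordinary annuity: PV = PMT₁ × [1 − ((1+g)/(1+r))^n] / (r − g) = 15,300 × [1 − ((1+0.0073)/(1+r))^38] / (r − 0.0073) = A$472,871.63.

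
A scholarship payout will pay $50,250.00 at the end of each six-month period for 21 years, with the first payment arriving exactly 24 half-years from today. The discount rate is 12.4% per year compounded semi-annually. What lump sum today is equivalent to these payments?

$186,937.36

Ordinary annuity of 42 payments, first payment at period 24.
Periodic rate r = 0.124/2 per half-year; n is counted in half-years.
The ordinary-annuity PV formula values the stream one period before the first payment (period 23); discount that back 23 periods:
PV₀ = 50,250 × [1 − (1+r)^−42] / r × (1+r)^−23 = $186,937.36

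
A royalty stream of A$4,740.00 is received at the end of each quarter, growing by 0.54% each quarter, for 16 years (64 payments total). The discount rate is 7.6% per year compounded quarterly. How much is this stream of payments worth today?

A$201,033.48

Periodic rate r = 0.076/4 per quarter; n is counted in quarters.
Growing ordinary annuity: PV = PMT₁ × [1 − ((1+g)/(1+r))^n] / (r − g) = 4,740 × [1 − ((1+0.0054)/(1+r))^64] / (r − 0.0054) = A$201,033.48.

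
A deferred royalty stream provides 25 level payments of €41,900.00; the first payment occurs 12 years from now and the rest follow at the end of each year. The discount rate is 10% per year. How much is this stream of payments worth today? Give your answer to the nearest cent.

Ordinary annuity of 25 payments, first payment at period 12.
Periodic rate r = 0.1 per year.
The ordinary-annuity PV formula values the stream one period before the first payment (period 11); discount that back 11 periods:
PV₀ = 41,900 × [1 − (1+r)^−25] / r × (1+r)^−11 = €133,302.64

€133,302.64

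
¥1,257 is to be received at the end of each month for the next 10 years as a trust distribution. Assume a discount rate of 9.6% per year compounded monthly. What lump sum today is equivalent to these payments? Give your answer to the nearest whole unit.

¥96,733

This is an ordinary annuity: 120 payments of ¥1,257 at the end of each month.
Periodic rate r = 0.096/12 per month; n is counted in months.
PV = PMT × [(1 − (1+r)^−n)/r] = 1,257 × [1 − (1+r)^−120] / r = ¥96,733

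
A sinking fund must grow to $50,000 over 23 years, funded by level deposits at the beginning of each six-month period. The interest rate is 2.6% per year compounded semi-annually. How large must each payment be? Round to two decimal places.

Level annuity due; solve FV = PMT × [((1+r)^n − 1)/r] × (1+r) for PMT.
Periodic rate r = 0.026/2 per half-year; n is counted in half-years.
With n = 46: PMT = 50,000 / ([((1+r)^n − 1)/r] × (1+r)) = $790.72

$790.72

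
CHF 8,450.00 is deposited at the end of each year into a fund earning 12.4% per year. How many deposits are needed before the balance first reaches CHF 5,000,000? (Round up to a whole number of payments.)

37 payments

Periodic rate r = 0.124 per year.
Ordinary annuity FV: 5,000,000 = 8,450 × [((1+r)^n − 1)/r].
(1+r)^n = 1 + 5,000,000 × r / 8,450, so n = ln(1 + 5,000,000·r/8,450) / ln(1+r) = 36.86.
Round up to a whole number of payments: n = 37.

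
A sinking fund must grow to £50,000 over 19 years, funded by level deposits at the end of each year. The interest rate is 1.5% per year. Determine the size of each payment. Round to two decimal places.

Level ordinary annuity; solve FV = PMT × [((1+r)^n − 1)/r] for PMT.
Periodic rate r = 0.015 per year.
With n = 19: PMT = 50,000 / ([((1+r)^n − 1)/r]) = £2,293.92

£2,293.92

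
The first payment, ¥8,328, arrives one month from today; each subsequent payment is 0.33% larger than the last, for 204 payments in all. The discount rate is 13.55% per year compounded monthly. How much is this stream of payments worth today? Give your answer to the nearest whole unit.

¥835,549

Periodic rate r = 0.1355/12 per month; n is counted in months.
Growing ordinary annuity: PV = PMT₁ × [1 − ((1+g)/(1+r))^n] / (r − g) = 8,328 × [1 − ((1+0.0033)/(1+r))^204] / (r − 0.0033) = ¥835,549.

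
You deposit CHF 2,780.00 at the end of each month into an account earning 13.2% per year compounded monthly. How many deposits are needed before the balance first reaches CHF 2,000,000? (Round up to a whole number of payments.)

200 payments

Periodic rate r = 0.132/12 per month; n is counted in months.
Ordinary annuity FV: 2,000,000 = 2,780 × [((1+r)^n − 1)/r].
(1+r)^n = 1 + 2,000,000 × r / 2,780, so n = ln(1 + 2,000,000·r/2,780) / ln(1+r) = 199.96.
Round up to a whole number of payments: n = 200.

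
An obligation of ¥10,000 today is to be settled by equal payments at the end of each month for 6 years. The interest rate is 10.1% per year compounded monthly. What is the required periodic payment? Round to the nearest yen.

¥186

Level ordinary annuity; solve PV = PMT × [(1 − (1+r)^−n)/r] for PMT.
Periodic rate r = 0.101/12 per month; n is counted in months.
With n = 72: PMT = 10,000 / ([(1 − (1+r)^−n)/r]) = ¥186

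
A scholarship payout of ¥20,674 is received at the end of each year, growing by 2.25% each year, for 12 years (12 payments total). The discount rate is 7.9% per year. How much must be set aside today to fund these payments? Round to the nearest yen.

Periodic rate r = 0.079 per year.
Growing ordinary annuity: PV = PMT₁ × [1 − ((1+g)/(1+r))^n] / (r − g) = 20,674 × [1 − ((1+0.0225)/(1+r))^12] / (r − 0.0225) = ¥174,010.

¥174,010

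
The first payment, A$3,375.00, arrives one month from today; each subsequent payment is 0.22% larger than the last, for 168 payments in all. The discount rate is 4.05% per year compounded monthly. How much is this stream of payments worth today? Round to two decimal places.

A$513,250.60

Periodic rate r = 0.0405/12 per month; n is counted in months.
Growing ordinary annuity: PV = PMT₁ × [1 − ((1+g)/(1+r))^n] / (r − g) = 3,375 × [1 − ((1+0.0022)/(1+r))^168] / (r − 0.0022) = A$513,250.60.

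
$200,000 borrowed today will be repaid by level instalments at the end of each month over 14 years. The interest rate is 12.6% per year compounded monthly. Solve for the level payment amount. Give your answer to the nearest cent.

Level ordinary annuity; solve PV = PMT × [(1 − (1+r)^−n)/r] for PMT.
Periodic rate r = 0.126/12 per month; n is counted in months.
With n = 168: PMT = 200,000 / ([(1 − (1+r)^−n)/r]) = $2,539.12

$2,539.12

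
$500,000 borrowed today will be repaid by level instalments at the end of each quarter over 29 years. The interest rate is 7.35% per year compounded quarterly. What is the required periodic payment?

Level ordinary annuity; solve PV = PMT × [(1 − (1+r)^−n)/r] for PMT.
Periodic rate r = 0.0735/4 per quarter; n is counted in quarters.
With n = 116: PMT = 500,000 / ([(1 − (1+r)^−n)/r]) = $10,451.95

$10,451.95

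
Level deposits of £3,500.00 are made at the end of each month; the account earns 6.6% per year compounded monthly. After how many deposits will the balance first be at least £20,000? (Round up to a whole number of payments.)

6 payments

Periodic rate r = 0.066/12 per month; n is counted in months.
Ordinary annuity FV: 20,000 = 3,500 × [((1+r)^n − 1)/r].
(1+r)^n = 1 + 20,000 × r / 3,500, so n = ln(1 + 20,000·r/3,500) / ln(1+r) = 5.64.
Round up to a whole number of payments: n = 6.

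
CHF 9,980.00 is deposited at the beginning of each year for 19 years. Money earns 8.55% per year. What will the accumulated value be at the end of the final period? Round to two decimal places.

This is an annuity due: 19 deposits of CHF 9,980.00 at the beginning of each year.
Periodic rate r = 0.0855 per year.
FV = PMT × [((1+r)^n − 1)/r] × (1+r) = 9,980 × [(1+r)^19 − 1] / r × (1+r) = CHF 475,522.91

CHF 475,522.91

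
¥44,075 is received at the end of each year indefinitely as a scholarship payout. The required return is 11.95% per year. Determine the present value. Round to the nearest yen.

¥368,828

Periodic rate r = 0.1195 per year.
Level perpetuity: PV = PMT / r = 44,075 / (0.1195) = ¥368,828.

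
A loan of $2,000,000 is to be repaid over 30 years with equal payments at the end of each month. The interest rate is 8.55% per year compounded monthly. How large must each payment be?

$15,449.20

Level ordinary annuity; solve PV = PMT × [(1 − (1+r)^−n)/r] for PMT.
Periodic rate r = 0.0855/12 per month; n is counted in months.
With n = 360: PMT = 2,000,000 / ([(1 − (1+r)^−n)/r]) = $15,449.20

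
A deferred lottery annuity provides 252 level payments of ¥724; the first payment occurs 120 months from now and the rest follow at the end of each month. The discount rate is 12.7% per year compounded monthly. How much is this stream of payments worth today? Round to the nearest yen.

Ordinary annuity of 252 payments, first payment at period 120.
Periodic rate r = 0.127/12 per month; n is counted in months.
The ordinary-annuity PV formula values the stream one period before the first payment (period 119); discount that back 119 periods:
PV₀ = 724 × [1 − (1+r)^−252] / r × (1+r)^−119 = ¥18,168

¥18,168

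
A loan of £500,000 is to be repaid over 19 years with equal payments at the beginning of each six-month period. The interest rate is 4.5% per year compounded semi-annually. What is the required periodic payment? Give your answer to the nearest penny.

Level annuity due; solve PV = PMT × [(1 − (1+r)^−n)/r] × (1+r) for PMT.
Periodic rate r = 0.045/2 per half-year; n is counted in half-years.
With n = 38: PMT = 500,000 / ([(1 − (1+r)^−n)/r] × (1+r)) = £19,279.96

£19,279.96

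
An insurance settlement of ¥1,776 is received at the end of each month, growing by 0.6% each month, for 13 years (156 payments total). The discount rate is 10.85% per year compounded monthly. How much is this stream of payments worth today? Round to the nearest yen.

Periodic rate r = 0.1085/12 per month; n is counted in months.
Growing ordinary annuity: PV = PMT₁ × [1 − ((1+g)/(1+r))^n] / (r − g) = 1,776 × [1 − ((1+0.006)/(1+r))^156] / (r − 0.006) = ¥219,307.

¥219,307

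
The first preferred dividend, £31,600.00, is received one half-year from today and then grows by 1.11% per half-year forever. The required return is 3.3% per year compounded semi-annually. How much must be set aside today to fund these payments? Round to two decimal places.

£5,851,851.85

Periodic rate r = 0.033/2 per half-year.
Growing perpetuity (Gordon): PV = PMT₁ / (r − g) = 31,600 / (r − 0.0111) = £5,851,851.85.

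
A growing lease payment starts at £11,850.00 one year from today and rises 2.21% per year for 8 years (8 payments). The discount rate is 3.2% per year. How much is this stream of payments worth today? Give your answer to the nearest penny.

Periodic rate r = 0.032 per year.
Growing ordinary annuity: PV = PMT₁ × [1 − ((1+g)/(1+r))^n] / (r − g) = 11,850 × [1 − ((1+0.0221)/(1+r))^8] / (r − 0.0221) = £88,834.67.

£88,834.67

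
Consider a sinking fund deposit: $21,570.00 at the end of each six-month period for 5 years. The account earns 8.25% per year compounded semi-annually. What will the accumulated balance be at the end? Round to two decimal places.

$260,477.87

This is an ordinary annuity: 10 deposits of $21,570.00 at the end of each six-month period.
Periodic rate r = 0.0825/2 per half-year; n is counted in half-years.
FV = PMT × [((1+r)^n − 1)/r] = 21,570 × [(1+r)^10 − 1] / r = $260,477.87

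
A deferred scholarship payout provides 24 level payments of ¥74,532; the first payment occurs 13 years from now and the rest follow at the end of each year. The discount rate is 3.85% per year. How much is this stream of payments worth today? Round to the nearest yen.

Ordinary annuity of 24 payments, first payment at period 13.
Periodic rate r = 0.0385 per year.
The ordinary-annuity PV formula values the stream one period before the first payment (period 12); discount that back 12 periods:
PV₀ = 74,532 × [1 − (1+r)^−24] / r × (1+r)^−12 = ¥733,404

¥733,404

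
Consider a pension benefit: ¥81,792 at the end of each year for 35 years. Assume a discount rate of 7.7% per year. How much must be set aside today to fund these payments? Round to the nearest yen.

¥983,044

This is an ordinary annuity: 35 payments of ¥81,792 at the end of each year.
Periodic rate r = 0.077 per year.
PV = PMT × [(1 − (1+r)^−n)/r] = 81,792 × [1 − (1+r)^−35] / r = ¥983,044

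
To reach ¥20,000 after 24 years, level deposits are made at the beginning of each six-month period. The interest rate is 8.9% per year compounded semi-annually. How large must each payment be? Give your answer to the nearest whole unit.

¥120

Level annuity due; solve FV = PMT × [((1+r)^n − 1)/r] × (1+r) for PMT.
Periodic rate r = 0.089/2 per half-year; n is counted in half-years.
With n = 48: PMT = 20,000 / ([((1+r)^n − 1)/r] × (1+r)) = ¥120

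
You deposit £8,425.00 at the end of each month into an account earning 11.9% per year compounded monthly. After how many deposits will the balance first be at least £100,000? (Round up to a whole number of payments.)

12 payments

Periodic rate r = 0.119/12 per month; n is counted in months.
Ordinary annuity FV: 100,000 = 8,425 × [((1+r)^n − 1)/r].
(1+r)^n = 1 + 100,000 × r / 8,425, so n = ln(1 + 100,000·r/8,425) / ln(1+r) = 11.28.
Round up to a whole number of payments: n = 12.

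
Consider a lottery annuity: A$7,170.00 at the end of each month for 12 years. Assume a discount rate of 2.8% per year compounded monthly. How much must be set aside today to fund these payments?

This is an ordinary annuity: 144 payments of A$7,170.00 at the end of each month.
Periodic rate r = 0.028/12 per month; n is counted in months.
PV = PMT × [(1 − (1+r)^−n)/r] = 7,170 × [1 − (1+r)^−144] / r = A$876,062.79

A$876,062.79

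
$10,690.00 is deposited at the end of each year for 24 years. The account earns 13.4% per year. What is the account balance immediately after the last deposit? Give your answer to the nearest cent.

$1,551,720.64

This is an ordinary annuity: 24 deposits of $10,690.00 at the end of each year.
Periodic rate r = 0.134 per year.
FV = PMT × [((1+r)^n − 1)/r] = 10,690 × [(1+r)^24 − 1] / r = $1,551,720.64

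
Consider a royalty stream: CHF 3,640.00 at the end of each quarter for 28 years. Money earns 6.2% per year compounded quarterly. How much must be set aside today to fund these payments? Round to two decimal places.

CHF 192,899.74

This is an ordinary annuity: 112 payments of CHF 3,640.00 at the end of each quarter.
Periodic rate r = 0.062/4 per quarter; n is counted in quarters.
PV = PMT × [(1 − (1+r)^−n)/r] = 3,640 × [1 − (1+r)^−112] / r = CHF 192,899.74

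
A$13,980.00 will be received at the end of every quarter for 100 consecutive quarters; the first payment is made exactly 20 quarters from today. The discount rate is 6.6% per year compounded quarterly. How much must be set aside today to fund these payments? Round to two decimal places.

Ordinary annuity of 100 payments, first payment at period 20.
Periodic rate r = 0.066/4 per quarter; n is counted in quarters.
The ordinary-annuity PV formula values the stream one period before the first payment (period 19); discount that back 19 periods:
PV₀ = 13,980 × [1 − (1+r)^−100] / r × (1+r)^−19 = A$499,995.22

A$499,995.22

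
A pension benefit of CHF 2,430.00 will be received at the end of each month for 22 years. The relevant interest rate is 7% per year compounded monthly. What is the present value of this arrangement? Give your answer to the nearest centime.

This is an ordinary annuity: 264 payments of CHF 2,430.00 at the end of each month.
Periodic rate r = 0.07/12 per month; n is counted in months.
PV = PMT × [(1 − (1+r)^−n)/r] = 2,430 × [1 − (1+r)^−264] / r = CHF 326,865.92

CHF 326,865.92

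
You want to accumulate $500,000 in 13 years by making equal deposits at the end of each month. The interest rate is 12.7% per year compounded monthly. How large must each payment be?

Level ordinary annuity; solve FV = PMT × [((1+r)^n − 1)/r] for PMT.
Periodic rate r = 0.127/12 per month; n is counted in months.
With n = 156: PMT = 500,000 / ([((1+r)^n − 1)/r]) = $1,269.85

$1,269.85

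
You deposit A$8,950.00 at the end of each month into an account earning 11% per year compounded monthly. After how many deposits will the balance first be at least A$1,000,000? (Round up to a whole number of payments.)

Periodic rate r = 0.11/12 per month; n is counted in months.
Ordinary annuity FV: 1,000,000 = 8,950 × [((1+r)^n − 1)/r].
(1+r)^n = 1 + 1,000,000 × r / 8,950, so n = ln(1 + 1,000,000·r/8,950) / ln(1+r) = 77.28.
Round up to a whole number of payments: n = 78.

78 payments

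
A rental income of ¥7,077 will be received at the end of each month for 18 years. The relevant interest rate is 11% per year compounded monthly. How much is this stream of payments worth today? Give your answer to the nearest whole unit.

This is an ordinary annuity: 216 payments of ¥7,077 at the end of each month.
Periodic rate r = 0.11/12 per month; n is counted in months.
PV = PMT × [(1 − (1+r)^−n)/r] = 7,077 × [1 − (1+r)^−216] / r = ¥664,476

¥664,476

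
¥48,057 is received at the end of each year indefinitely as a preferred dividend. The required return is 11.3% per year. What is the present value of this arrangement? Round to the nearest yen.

Periodic rate r = 0.113 per year.
Level perpetuity: PV = PMT / r = 48,057 / (0.113) = ¥425,283.

¥425,283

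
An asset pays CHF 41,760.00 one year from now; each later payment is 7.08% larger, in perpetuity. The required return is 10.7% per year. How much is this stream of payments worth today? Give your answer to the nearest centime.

Periodic rate r = 0.107 per year.
Growing perpetuity (Gordon): PV = PMT₁ / (r − g) = 41,760 / (r − 0.0708) = CHF 1,153,591.16.

CHF 1,153,591.16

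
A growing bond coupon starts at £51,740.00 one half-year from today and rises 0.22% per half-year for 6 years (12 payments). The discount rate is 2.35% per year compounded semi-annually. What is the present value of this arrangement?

£582,792.16

Periodic rate r = 0.0235/2 per half-year; n is counted in half-years.
Growing ordinary annuity: PV = PMT₁ × [1 − ((1+g)/(1+r))^n] / (r − g) = 51,740 × [1 − ((1+0.0022)/(1+r))^12] / (r − 0.0022) = £582,792.16.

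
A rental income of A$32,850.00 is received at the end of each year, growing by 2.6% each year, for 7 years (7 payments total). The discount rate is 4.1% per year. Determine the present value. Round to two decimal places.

Periodic rate r = 0.041 per year.
Growing ordinary annuity: PV = PMT₁ × [1 − ((1+g)/(1+r))^n] / (r − g) = 32,850 × [1 − ((1+0.026)/(1+r))^7] / (r − 0.026) = A$211,570.71.

A$211,570.71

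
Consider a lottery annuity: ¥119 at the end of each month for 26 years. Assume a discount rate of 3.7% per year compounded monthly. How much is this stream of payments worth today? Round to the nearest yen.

¥23,825

This is an ordinary annuity: 312 payments of ¥119 at the end of each month.
Periodic rate r = 0.037/12 per month; n is counted in months.
PV = PMT × [(1 − (1+r)^−n)/r] = 119 × [1 − (1+r)^−312] / r = ¥23,825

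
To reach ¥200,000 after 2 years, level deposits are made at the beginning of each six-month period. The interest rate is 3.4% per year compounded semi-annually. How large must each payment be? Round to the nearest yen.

Level annuity due; solve FV = PMT × [((1+r)^n − 1)/r] × (1+r) for PMT.
Periodic rate r = 0.034/2 per half-year; n is counted in half-years.
With n = 4: PMT = 200,000 / ([((1+r)^n − 1)/r] × (1+r)) = ¥47,928

¥47,928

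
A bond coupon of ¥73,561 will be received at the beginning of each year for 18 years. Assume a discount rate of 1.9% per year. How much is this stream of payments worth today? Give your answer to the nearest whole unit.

This is an annuity due: 18 payments of ¥73,561 at the beginning of each year.
Periodic rate r = 0.019 per year.
PV = PMT × [(1 − (1+r)^−n)/r] × (1+r) = 73,561 × [1 − (1+r)^−18] / r × (1+r) = ¥1,133,726

¥1,133,726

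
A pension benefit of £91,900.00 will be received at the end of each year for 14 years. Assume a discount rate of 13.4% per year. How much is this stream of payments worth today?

This is an ordinary annuity: 14 payments of £91,900.00 at the end of each year.
Periodic rate r = 0.134 per year.
PV = PMT × [(1 − (1+r)^−n)/r] = 91,900 × [1 − (1+r)^−14] / r = £567,889.90

£567,889.90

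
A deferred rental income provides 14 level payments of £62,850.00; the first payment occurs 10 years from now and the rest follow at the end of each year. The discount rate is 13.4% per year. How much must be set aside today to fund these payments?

£125,238.09

Ordinary annuity of 14 payments, first payment at period 10.
Periodic rate r = 0.134 per year.
The ordinary-annuity PV formula values the stream one period before the first payment (period 9); discount that back 9 periods:
PV₀ = 62,850 × [1 − (1+r)^−14] / r × (1+r)^−9 = £125,238.09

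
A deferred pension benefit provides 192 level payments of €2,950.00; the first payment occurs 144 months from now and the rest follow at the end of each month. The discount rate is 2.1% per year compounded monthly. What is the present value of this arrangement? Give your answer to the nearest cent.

€374,365.69

Ordinary annuity of 192 payments, first payment at period 144.
Periodic rate r = 0.021/12 per month; n is counted in months.
The ordinary-annuity PV formula values the stream one period before the first payment (period 143); discount that back 143 periods:
PV₀ = 2,950 × [1 − (1+r)^−192] / r × (1+r)^−143 = €374,365.69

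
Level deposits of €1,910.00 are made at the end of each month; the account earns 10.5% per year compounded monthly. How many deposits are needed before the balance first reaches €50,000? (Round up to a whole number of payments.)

Periodic rate r = 0.105/12 per month; n is counted in months.
Ordinary annuity FV: 50,000 = 1,910 × [((1+r)^n − 1)/r].
(1+r)^n = 1 + 50,000 × r / 1,910, so n = ln(1 + 50,000·r/1,910) / ln(1+r) = 23.67.
Round up to a whole number of payments: n = 24.

24 payments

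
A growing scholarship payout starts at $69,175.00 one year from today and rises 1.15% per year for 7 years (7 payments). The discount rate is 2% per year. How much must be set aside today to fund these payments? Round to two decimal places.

Periodic rate r = 0.02 per year.
Growing ordinary annuity: PV = PMT₁ × [1 − ((1+g)/(1+r))^n] / (r − g) = 69,175 × [1 − ((1+0.0115)/(1+r))^7] / (r − 0.0115) = $463,025.60.

$463,025.60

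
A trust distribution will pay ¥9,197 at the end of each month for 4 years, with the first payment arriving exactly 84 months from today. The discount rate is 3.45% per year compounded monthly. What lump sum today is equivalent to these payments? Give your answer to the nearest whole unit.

¥324,488

Ordinary annuity of 48 payments, first payment at period 84.
Periodic rate r = 0.0345/12 per month; n is counted in months.
The ordinary-annuity PV formula values the stream one period before the first payment (period 83); discount that back 83 periods:
PV₀ = 9,197 × [1 − (1+r)^−48] / r × (1+r)^−83 = ¥324,488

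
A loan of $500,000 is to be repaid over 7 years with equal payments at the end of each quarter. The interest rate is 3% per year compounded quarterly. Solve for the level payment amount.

Level ordinary annuity; solve PV = PMT × [(1 − (1+r)^−n)/r] for PMT.
Periodic rate r = 0.03/4 per quarter; n is counted in quarters.
With n = 28: PMT = 500,000 / ([(1 − (1+r)^−n)/r]) = $19,864.36

$19,864.36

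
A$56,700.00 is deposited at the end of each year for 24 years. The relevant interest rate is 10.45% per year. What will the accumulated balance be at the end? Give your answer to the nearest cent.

This is an ordinary annuity: 24 deposits of A$56,700.00 at the end of each year.
Periodic rate r = 0.1045 per year.
FV = PMT × [((1+r)^n − 1)/r] = 56,700 × [(1+r)^24 − 1] / r = A$5,351,876.65

A$5,351,876.65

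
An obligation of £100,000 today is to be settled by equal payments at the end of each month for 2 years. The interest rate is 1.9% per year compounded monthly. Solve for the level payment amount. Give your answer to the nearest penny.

Level ordinary annuity; solve PV = PMT × [(1 − (1+r)^−n)/r] for PMT.
Periodic rate r = 0.019/12 per month; n is counted in months.
With n = 24: PMT = 100,000 / ([(1 − (1+r)^−n)/r]) = £4,249.63

£4,249.63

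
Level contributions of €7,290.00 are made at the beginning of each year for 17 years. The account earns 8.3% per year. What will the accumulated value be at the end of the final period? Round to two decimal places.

€273,823.70

This is an annuity due: 17 deposits of €7,290.00 at the beginning of each year.
Periodic rate r = 0.083 per year.
FV = PMT × [((1+r)^n − 1)/r] × (1+r) = 7,290 × [(1+r)^17 − 1] / r × (1+r) = €273,823.70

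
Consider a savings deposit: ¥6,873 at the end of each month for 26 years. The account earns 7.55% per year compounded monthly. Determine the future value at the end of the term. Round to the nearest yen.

¥6,638,502

This is an ordinary annuity: 312 deposits of ¥6,873 at the end of each month.
Periodic rate r = 0.0755/12 per month; n is counted in months.
FV = PMT × [((1+r)^n − 1)/r] = 6,873 × [(1+r)^312 − 1] / r = ¥6,638,502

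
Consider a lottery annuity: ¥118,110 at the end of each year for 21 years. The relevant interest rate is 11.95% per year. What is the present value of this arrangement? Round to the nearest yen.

This is an ordinary annuity: 21 payments of ¥118,110 at the end of each year.
Periodic rate r = 0.1195 per year.
PV = PMT × [(1 − (1+r)^−n)/r] = 118,110 × [1 − (1+r)^−21] / r = ¥896,023

¥896,023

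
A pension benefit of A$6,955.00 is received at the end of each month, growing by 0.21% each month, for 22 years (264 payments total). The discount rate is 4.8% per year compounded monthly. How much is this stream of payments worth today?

Periodic rate r = 0.048/12 per month; n is counted in months.
Growing ordinary annuity: PV = PMT₁ × [1 − ((1+g)/(1+r))^n] / (r − g) = 6,955 × [1 − ((1+0.0021)/(1+r))^264] / (r − 0.0021) = A$1,440,471.21.

A$1,440,471.21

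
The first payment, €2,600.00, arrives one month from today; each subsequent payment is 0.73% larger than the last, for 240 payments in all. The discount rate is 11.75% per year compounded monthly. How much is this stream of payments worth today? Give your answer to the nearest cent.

€466,743.95

Periodic rate r = 0.1175/12 per month; n is counted in months.
Growing ordinary annuity: PV = PMT₁ × [1 − ((1+g)/(1+r))^n] / (r − g) = 2,600 × [1 − ((1+0.0073)/(1+r))^240] / (r − 0.0073) = €466,743.95.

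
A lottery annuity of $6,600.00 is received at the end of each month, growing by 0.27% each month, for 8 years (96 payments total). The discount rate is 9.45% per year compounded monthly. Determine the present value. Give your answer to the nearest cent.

$497,307.09

Periodic rate r = 0.0945/12 per month; n is counted in months.
Growing ordinary annuity: PV = PMT₁ × [1 − ((1+g)/(1+r))^n] / (r − g) = 6,600 × [1 − ((1+0.0027)/(1+r))^96] / (r − 0.0027) = $497,307.09.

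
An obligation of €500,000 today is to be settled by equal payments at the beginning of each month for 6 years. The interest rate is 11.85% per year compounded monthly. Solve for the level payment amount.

€9,640.93

Level annuity due; solve PV = PMT × [(1 − (1+r)^−n)/r] × (1+r) for PMT.
Periodic rate r = 0.1185/12 per month; n is counted in months.
With n = 72: PMT = 500,000 / ([(1 − (1+r)^−n)/r] × (1+r)) = €9,640.93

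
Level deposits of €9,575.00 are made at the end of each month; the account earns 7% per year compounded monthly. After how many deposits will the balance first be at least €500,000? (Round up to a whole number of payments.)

Periodic rate r = 0.07/12 per month; n is counted in months.
Ordinary annuity FV: 500,000 = 9,575 × [((1+r)^n − 1)/r].
(1+r)^n = 1 + 500,000 × r / 9,575, so n = ln(1 + 500,000·r/9,575) / ln(1+r) = 45.72.
Round up to a whole number of payments: n = 46.

46 payments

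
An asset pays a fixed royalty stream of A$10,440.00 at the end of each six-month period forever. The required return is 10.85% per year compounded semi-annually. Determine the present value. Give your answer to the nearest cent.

Periodic rate r = 0.1085/2 per half-year.
Level perpetuity: PV = PMT / r = 10,440 / (0.1085/2) = A$192,442.40.

A$192,442.40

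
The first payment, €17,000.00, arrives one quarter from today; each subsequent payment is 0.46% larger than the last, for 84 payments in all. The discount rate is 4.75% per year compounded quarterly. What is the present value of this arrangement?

€1,062,134.96

Periodic rate r = 0.0475/4 per quarter; n is counted in quarters.
Growing ordinary annuity: PV = PMT₁ × [1 − ((1+g)/(1+r))^n] / (r − g) = 17,000 × [1 − ((1+0.0046)/(1+r))^84] / (r − 0.0046) = €1,062,134.96.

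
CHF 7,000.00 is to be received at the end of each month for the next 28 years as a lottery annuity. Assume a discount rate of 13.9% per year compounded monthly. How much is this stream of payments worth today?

CHF 591,706.84

This is an ordinary annuity: 336 payments of CHF 7,000.00 at the end of each month.
Periodic rate r = 0.139/12 per month; n is counted in months.
PV = PMT × [(1 − (1+r)^−n)/r] = 7,000 × [1 − (1+r)^−336] / r = CHF 591,706.84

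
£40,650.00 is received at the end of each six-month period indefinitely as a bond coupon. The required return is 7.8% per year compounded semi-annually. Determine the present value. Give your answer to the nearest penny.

£1,042,307.69

Periodic rate r = 0.078/2 per half-year.
Level perpetuity: PV = PMT / r = 40,650 / (0.078/2) = £1,042,307.69.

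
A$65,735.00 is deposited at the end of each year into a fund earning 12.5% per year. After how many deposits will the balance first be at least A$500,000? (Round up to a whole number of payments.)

Periodic rate r = 0.125 per year.
Ordinary annuity FV: 500,000 = 65,735 × [((1+r)^n − 1)/r].
(1+r)^n = 1 + 500,000 × r / 65,735, so n = ln(1 + 500,000·r/65,735) / ln(1+r) = 5.67.
Round up to a whole number of payments: n = 6.

6 payments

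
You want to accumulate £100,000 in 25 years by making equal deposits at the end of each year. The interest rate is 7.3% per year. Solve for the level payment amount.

£1,514.23

Level ordinary annuity; solve FV = PMT × [((1+r)^n − 1)/r] for PMT.
Periodic rate r = 0.073 per year.
With n = 25: PMT = 100,000 / ([((1+r)^n − 1)/r]) = £1,514.23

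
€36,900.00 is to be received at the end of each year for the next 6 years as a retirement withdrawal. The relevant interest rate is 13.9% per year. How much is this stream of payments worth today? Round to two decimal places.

This is an ordinary annuity: 6 payments of €36,900.00 at the end of each year.
Periodic rate r = 0.139 per year.
PV = PMT × [(1 − (1+r)^−n)/r] = 36,900 × [1 − (1+r)^−6] / r = €143,885.64

€143,885.64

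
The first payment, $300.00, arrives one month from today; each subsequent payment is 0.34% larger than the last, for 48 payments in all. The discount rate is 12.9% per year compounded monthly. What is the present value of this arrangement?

$12,062.84

Periodic rate r = 0.129/12 per month; n is counted in months.
Growing ordinary annuity: PV = PMT₁ × [1 − ((1+g)/(1+r))^n] / (r − g) = 300 × [1 − ((1+0.0034)/(1+r))^48] / (r − 0.0034) = $12,062.84.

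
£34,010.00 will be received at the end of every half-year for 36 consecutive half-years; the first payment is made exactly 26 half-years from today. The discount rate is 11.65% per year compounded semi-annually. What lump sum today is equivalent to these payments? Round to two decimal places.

£123,308.09

Ordinary annuity of 36 payments, first payment at period 26.
Periodic rate r = 0.1165/2 per half-year; n is counted in half-years.
The ordinary-annuity PV formula values the stream one period before the first payment (period 25); discount that back 25 periods:
PV₀ = 34,010 × [1 − (1+r)^−36] / r × (1+r)^−25 = £123,308.09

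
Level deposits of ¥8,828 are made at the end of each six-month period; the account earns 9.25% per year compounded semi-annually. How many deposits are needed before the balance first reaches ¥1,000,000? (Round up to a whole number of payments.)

41 payments

Periodic rate r = 0.0925/2 per half-year; n is counted in half-years.
Ordinary annuity FV: 1,000,000 = 8,828 × [((1+r)^n − 1)/r].
(1+r)^n = 1 + 1,000,000 × r / 8,828, so n = ln(1 + 1,000,000·r/8,828) / ln(1+r) = 40.49.
Round up to a whole number of payments: n = 41.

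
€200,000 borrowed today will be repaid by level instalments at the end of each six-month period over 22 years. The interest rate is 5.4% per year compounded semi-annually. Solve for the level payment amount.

€7,822.36

Level ordinary annuity; solve PV = PMT × [(1 − (1+r)^−n)/r] for PMT.
Periodic rate r = 0.054/2 per half-year; n is counted in half-years.
With n = 44: PMT = 200,000 / ([(1 − (1+r)^−n)/r]) = €7,822.36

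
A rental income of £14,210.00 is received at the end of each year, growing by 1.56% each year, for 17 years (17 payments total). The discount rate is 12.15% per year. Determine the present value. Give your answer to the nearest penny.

Periodic rate r = 0.1215 per year.
Growing ordinary annuity: PV = PMT₁ × [1 − ((1+g)/(1+r))^n] / (r − g) = 14,210 × [1 − ((1+0.0156)/(1+r))^17] / (r − 0.0156) = £109,329.20.

£109,329.20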